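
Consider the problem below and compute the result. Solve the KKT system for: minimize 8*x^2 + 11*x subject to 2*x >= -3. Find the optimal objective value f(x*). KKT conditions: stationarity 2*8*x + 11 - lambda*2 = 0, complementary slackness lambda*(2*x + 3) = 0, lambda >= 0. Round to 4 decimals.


Step 1: Try lambda = 0 (constraint inactive).
Stationarity: 2*8*x + 11 = 0
x* = -11/(2*8) = -0.6875
Check constraint: 2*-0.6875 = -1.375 >= -3 -- satisfied.
Step 2: Compute optimal value.
f(x*) = 8*(-0.6875)^2 + 11*(-0.6875) = -3.7813


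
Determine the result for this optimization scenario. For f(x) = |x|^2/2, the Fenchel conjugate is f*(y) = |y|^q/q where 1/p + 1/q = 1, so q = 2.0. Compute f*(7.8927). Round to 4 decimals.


The conjugate exponent q satisfies 1/p + 1/q = 1.
p = 2, so q = 2/(2 - 1) = 2.0
|y|^q = 7.8927^2.0 = 62.2947
f*(7.8927) = 62.2947 / 2.0 = 31.1474


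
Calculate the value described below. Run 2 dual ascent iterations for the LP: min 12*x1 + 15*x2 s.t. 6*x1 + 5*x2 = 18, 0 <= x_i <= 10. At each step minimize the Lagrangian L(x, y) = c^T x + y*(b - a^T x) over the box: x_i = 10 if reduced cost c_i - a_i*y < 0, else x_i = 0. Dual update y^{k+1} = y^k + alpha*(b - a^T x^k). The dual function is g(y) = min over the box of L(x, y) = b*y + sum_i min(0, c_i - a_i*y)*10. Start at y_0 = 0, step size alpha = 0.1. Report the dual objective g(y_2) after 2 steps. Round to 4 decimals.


Dual ascent for LP: min 12*x1 + 15*x2, 6*x1 + 5*x2 = 18, 0 <= x_i <= 10
Step 1: y^k = 0.0, reduced costs: (12.0, 15.0)
  x^k = (0.0, 0.0), subgradient = b - a^T x = 18.0
  y^{k+1} = 0.0 + 0.1*18.0 = 1.8
Step 2: y^k = 1.8, reduced costs: (1.2, 6.0)
  x^k = (0.0, 0.0), subgradient = b - a^T x = 18.0
  y^{k+1} = 1.8 + 0.1*18.0 = 3.6
Dual objective at y_2 = 3.6: reduced costs (-9.6, -3.0), box minimizer x = (10.0, 10.0)
g(y_2) = b*y + (c1 - a1*y)*x1 + (c2 - a2*y)*x2 = 18*3.6 + (-9.6)*10.0 + (-3.0)*10.0 = 64.8 - 96.0 - 30.0 = -61.2


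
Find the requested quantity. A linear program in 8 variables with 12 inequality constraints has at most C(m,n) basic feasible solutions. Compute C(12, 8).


Each vertex corresponds to some choice of n active constraints out of m, so the number of vertices is at most C(m, n) = m! / (n!(m-n)!).
m = 12, n = 8
Numerator: 12 * 11 * 10 * 9 * 8 * 7 * 6 * 5
Denominator: 8! = 40320
C(12, 8) = 495


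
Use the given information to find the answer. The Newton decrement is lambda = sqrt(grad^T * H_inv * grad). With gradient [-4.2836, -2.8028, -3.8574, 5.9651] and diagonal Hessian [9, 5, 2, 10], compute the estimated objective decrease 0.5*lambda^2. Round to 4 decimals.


Step 1: H is diagonal, so H^(-1) * g = [-0.476, -0.5606, -1.9287, 0.5965].
Step 2: g^T H^(-1) g = sum_i g_i^2 / H_ii
  = (-4.2836)^2/9 + (-2.8028)^2/5 + (-3.8574)^2/2 + (5.9651)^2/10
  = 2.0388 + 1.5711 + 7.4398 + 3.5582 = 14.6079
Step 3: Objective decrease = 0.5 * g^T H^(-1) g = 7.304


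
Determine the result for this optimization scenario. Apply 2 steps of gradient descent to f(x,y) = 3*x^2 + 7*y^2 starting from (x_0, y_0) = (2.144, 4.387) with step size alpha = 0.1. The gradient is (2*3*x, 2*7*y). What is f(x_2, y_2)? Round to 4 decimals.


Gradient descent on f(x,y) = 3*x^2 + 7*y^2.
Starting point: (2.144, 4.387), alpha = 0.1
Step 1: grad_x = 2*3*2.144 = 12.864, grad_y = 2*7*4.387 = 61.418
  x_1 = 2.144 - 0.1*12.864 = 0.8576
  y_1 = 4.387 - 0.1*61.418 = -1.7548
Step 2: grad_x = 2*3*0.8576 = 5.1456, grad_y = 2*7*-1.7548 = -24.5672
  x_2 = 0.8576 - 0.1*5.1456 = 0.343
  y_2 = -1.7548 - 0.1*-24.5672 = 0.7019
f(0.343, 0.7019) = 3*0.343^2 + 7*0.7019^2 = 3.8019


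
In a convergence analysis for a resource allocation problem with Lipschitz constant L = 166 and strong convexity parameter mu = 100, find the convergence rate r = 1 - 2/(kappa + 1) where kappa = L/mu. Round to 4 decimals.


Step 1: Compute the condition number.
kappa = L/mu = 166/100 = 1.66
Step 2: Compute the convergence rate.
r = 1 - 2/(kappa + 1) = 1 - 2*mu/(L + mu) = (L - mu)/(L + mu) = 66/266 = 0.2481


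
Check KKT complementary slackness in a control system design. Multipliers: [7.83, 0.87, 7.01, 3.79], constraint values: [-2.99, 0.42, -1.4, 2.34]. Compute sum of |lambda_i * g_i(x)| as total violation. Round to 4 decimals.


KKT complementary slackness check:
lambda_1 * g_1 = 7.83 * -2.99 = -23.4117
lambda_2 * g_2 = 0.87 * 0.42 = 0.3654
lambda_3 * g_3 = 7.01 * -1.4 = -9.814
lambda_4 * g_4 = 3.79 * 2.34 = 8.8686
Total violation = 23.4117 + 0.3654 + 9.814 + 8.8686 = 42.4597


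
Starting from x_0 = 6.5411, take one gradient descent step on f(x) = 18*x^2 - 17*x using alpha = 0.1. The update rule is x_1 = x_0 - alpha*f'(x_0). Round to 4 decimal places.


We compute the gradient at x_0 and apply the update.
f'(x) = 36*x - 17
f'(6.5411) = 36*6.5411 - 17 = 218.4796
x_1 = 6.5411 - 0.1*218.4796 = -15.3069


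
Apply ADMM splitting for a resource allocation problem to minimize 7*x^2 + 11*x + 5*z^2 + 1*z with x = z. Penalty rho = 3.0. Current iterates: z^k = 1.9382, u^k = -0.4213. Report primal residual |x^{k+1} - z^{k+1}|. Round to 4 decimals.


ADMM iteration with rho = 3.0, z^k = 1.9382, u^k = -0.4213
Step 1: x-update.
Minimize 7*x^2 + 11*x + (3.0/2)*(x - 1.9382 - 0.4213)^2
FOC: (2*7 + 3.0)*x = -11 + 3.0*(1.9382 + 0.4213)
x^{k+1} = -0.2307
Step 2: z-update.
Minimize 5*z^2 + 1*z + (3.0/2)*(-0.2307 - z - 0.4213)^2
FOC: (2*5 + 3.0)*z = -1 + 3.0*(-0.2307 - 0.4213)
z^{k+1} = -0.2274
Step 3: u-update.
u^{k+1} = -0.4213 - 0.2307 + 0.2274 = -0.4246
Step 4: Primal residual = |-0.2307 + 0.2274| = 0.0033


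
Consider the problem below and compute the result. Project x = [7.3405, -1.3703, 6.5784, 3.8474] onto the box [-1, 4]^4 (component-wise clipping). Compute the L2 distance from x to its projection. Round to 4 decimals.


Project each component onto [-1, 4].
clip(7.3405) = 4.0, clip(-1.3703) = -1.0, clip(6.5784) = 4.0, clip(3.8474) = 3.8474
Projection = [4.0, -1.0, 4.0, 3.8474]
Squared diffs: [11.1589, 0.1371, 6.6481, 0.0]
Distance = sqrt(17.9441) = 4.2361


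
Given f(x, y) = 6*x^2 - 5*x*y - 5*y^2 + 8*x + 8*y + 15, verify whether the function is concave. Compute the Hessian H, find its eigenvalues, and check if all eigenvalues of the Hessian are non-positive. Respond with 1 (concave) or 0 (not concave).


The Hessian of f(x,y) = 6*x^2 - 5*x*y - 5*y^2 + 8*x + 8*y + 15 is:
H = [[12, -5], [-5, -10]]
Trace = 12 - 10 = 2
Determinant = 12*-10 - (-5)^2 = -145
Discriminant = (2)^2 - 4*-145 = 584.0
Eigenvalues: lambda_1 = -11.083, lambda_2 = 13.083
The function is not concave.

0


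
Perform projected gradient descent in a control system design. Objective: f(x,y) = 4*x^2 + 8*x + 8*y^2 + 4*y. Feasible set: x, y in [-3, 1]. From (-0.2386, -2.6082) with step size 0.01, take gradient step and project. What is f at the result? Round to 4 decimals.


Step 1: Compute gradient at (-0.2386, -2.6082).
grad_x = 2*4*-0.2386 + 8 = 6.0912
grad_y = 2*8*-2.6082 + 4 = -37.7312
Step 2: Gradient step.
x_raw = -0.2386 - 0.01*6.0912 = -0.2995
y_raw = -2.6082 - 0.01*-37.7312 = -2.2309
Step 3: Project onto [-3, 1].
x_proj = clip(-0.2995) = -0.2995
y_proj = clip(-2.2309) = -2.2309
Step 4: Evaluate f.
f(-0.2995, -2.2309) = 28.8541


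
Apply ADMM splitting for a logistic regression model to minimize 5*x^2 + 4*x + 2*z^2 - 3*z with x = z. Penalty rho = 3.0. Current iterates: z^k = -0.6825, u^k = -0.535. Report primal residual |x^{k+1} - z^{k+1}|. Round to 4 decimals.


ADMM iteration with rho = 3.0, z^k = -0.6825, u^k = -0.535
Step 1: x-update.
Minimize 5*x^2 + 4*x + (3.0/2)*(x + 0.6825 - 0.535)^2
FOC: (2*5 + 3.0)*x = -4 + 3.0*(-0.6825 + 0.535)
x^{k+1} = -0.3417
Step 2: z-update.
Minimize 2*z^2 - 3*z + (3.0/2)*(-0.3417 - z - 0.535)^2
FOC: (2*2 + 3.0)*z = 3 + 3.0*(-0.3417 - 0.535)
z^{k+1} = 0.0528
Step 3: u-update.
u^{k+1} = -0.535 - 0.3417 - 0.0528 = -0.9296
Step 4: Primal residual = |-0.3417 - 0.0528| = 0.3946


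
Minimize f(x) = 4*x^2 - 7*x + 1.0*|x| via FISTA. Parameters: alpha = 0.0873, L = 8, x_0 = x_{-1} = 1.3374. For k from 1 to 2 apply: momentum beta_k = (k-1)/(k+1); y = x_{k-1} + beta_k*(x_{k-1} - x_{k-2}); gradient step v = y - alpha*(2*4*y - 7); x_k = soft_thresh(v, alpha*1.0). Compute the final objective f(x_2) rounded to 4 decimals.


FISTA on f(x) = 4*x^2 - 7*x + 1.0*|x|
L = 8, alpha = 0.0873
Iteration 1: beta = 0.0, y = 1.3374 + 0.0*(1.3374 - 1.3374) = 1.3374
  grad(y) = 3.6992, v = y - alpha*grad = 1.0145
  prox(v) = soft_thresh(1.0145, 0.0873) = 0.9272
Iteration 2: beta = 0.3333, y = 0.9272 + 0.3333*(0.9272 - 1.3374) = 0.7904
  grad(y) = -0.6767, v = y - alpha*grad = 0.8495
  prox(v) = soft_thresh(0.8495, 0.0873) = 0.7622
f(x_2) = 4*0.7622^2 - 7*0.7622 + 1.0*|0.7622| = -2.2494


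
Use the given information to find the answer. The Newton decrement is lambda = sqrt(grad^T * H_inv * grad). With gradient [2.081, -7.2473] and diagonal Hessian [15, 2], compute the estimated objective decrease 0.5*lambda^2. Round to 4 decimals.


Step 1: H is diagonal, so H^(-1) * g = [0.1387, -3.6237].
Step 2: g^T H^(-1) g = sum_i g_i^2 / H_ii
  = (2.081)^2/15 + (-7.2473)^2/2
  = 0.2887 + 26.2617 = 26.5504
Step 3: Objective decrease = 0.5 * g^T H^(-1) g = 13.2752


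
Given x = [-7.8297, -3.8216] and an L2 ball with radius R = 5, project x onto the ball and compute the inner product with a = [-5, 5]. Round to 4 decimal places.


Step 1: Compute ||x|| (intermediates to 6 decimals).
||x|| = sqrt((-7.8297)^2 + (-3.8216)^2) = 8.712567
Step 2: Project.
Since ||x|| > R, scale = R/||x|| = 5/8.712567 = 0.573884, proj(x) = scale * x
proj(x) = [-4.49334, -2.193155]
Step 3: Dot product.
a^T * proj(x) = -5*(-4.49334) + 5*(-2.193155) = 11.5009


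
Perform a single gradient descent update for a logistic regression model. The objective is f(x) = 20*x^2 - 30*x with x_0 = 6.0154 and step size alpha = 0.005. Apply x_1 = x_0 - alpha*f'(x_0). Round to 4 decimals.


We compute the gradient at x_0 and apply the update.
f'(x) = 40*x - 30
f'(6.0154) = 40*6.0154 - 30 = 210.616
x_1 = 6.0154 - 0.005*210.616 = 4.9623


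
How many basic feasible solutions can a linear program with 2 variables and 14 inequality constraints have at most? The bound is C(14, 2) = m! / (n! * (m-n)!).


Each vertex corresponds to some choice of n active constraints out of m, so the number of vertices is at most C(m, n) = m! / (n!(m-n)!).
m = 14, n = 2
Numerator: 14 * 13
Denominator: 2! = 2
C(14, 2) = 91


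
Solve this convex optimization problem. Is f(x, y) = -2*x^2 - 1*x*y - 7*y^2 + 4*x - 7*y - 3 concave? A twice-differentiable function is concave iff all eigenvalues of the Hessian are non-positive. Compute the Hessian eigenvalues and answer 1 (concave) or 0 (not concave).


The Hessian of f(x,y) = -2*x^2 - 1*x*y - 7*y^2 + 4*x - 7*y - 3 is:
H = [[-4, -1], [-1, -14]]
Trace = -4 - 14 = -18
Determinant = -4*-14 - (-1)^2 = 55
Discriminant = (-18)^2 - 4*55 = 104.0
Eigenvalues: lambda_1 = -14.099, lambda_2 = -3.901
The function is concave.

1


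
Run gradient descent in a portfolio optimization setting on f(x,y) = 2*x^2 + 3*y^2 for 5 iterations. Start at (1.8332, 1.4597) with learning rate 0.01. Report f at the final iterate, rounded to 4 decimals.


Gradient descent on f(x,y) = 2*x^2 + 3*y^2.
Starting point: (1.8332, 1.4597), alpha = 0.01
Step 1: grad_x = 2*2*1.8332 = 7.3328, grad_y = 2*3*1.4597 = 8.7582
  x_1 = 1.8332 - 0.01*7.3328 = 1.7599
  y_1 = 1.4597 - 0.01*8.7582 = 1.3721
Step 2: grad_x = 2*2*1.7599 = 7.0395, grad_y = 2*3*1.3721 = 8.2327
  x_2 = 1.7599 - 0.01*7.0395 = 1.6895
  y_2 = 1.3721 - 0.01*8.2327 = 1.2898
Step 3: grad_x = 2*2*1.6895 = 6.7579, grad_y = 2*3*1.2898 = 7.7387
  x_3 = 1.6895 - 0.01*6.7579 = 1.6219
  y_3 = 1.2898 - 0.01*7.7387 = 1.2124
Step 4: grad_x = 2*2*1.6219 = 6.4876, grad_y = 2*3*1.2124 = 7.2744
  x_4 = 1.6219 - 0.01*6.4876 = 1.557
  y_4 = 1.2124 - 0.01*7.2744 = 1.1397
Step 5: grad_x = 2*2*1.557 = 6.2281, grad_y = 2*3*1.1397 = 6.838
  x_5 = 1.557 - 0.01*6.2281 = 1.4947
  y_5 = 1.1397 - 0.01*6.838 = 1.0713
f(1.4947, 1.0713) = 2*1.4947^2 + 3*1.0713^2 = 7.9114


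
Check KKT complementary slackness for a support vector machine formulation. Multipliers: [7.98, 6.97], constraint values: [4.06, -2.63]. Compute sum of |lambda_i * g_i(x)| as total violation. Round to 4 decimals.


KKT complementary slackness check:
lambda_1 * g_1 = 7.98 * 4.06 = 32.3988
lambda_2 * g_2 = 6.97 * -2.63 = -18.3311
Total violation = 32.3988 + 18.3311 = 50.7299


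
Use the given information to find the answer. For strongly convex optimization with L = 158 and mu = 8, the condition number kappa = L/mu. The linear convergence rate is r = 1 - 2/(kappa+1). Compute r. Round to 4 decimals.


Step 1: Compute the condition number.
kappa = L/mu = 158/8 = 19.75
Step 2: Compute the convergence rate.
r = 1 - 2/(kappa + 1) = 1 - 2*mu/(L + mu) = (L - mu)/(L + mu) = 150/166 = 0.9036


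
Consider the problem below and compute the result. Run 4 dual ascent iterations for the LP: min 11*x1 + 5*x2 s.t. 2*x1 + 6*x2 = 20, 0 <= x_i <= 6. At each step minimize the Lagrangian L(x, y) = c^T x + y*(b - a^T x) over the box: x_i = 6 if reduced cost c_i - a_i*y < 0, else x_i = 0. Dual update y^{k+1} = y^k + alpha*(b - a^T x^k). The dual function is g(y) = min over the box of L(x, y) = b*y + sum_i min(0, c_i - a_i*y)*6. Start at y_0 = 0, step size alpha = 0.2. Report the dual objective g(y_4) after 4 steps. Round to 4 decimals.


Dual ascent for LP: min 11*x1 + 5*x2, 2*x1 + 6*x2 = 20, 0 <= x_i <= 6
Step 1: y^k = 0.0, reduced costs: (11.0, 5.0)
  x^k = (0.0, 0.0), subgradient = b - a^T x = 20.0
  y^{k+1} = 0.0 + 0.2*20.0 = 4.0
Step 2: y^k = 4.0, reduced costs: (3.0, -19.0)
  x^k = (0.0, 6.0), subgradient = b - a^T x = -16.0
  y^{k+1} = 4.0 + 0.2*-16.0 = 0.8
Step 3: y^k = 0.8, reduced costs: (9.4, 0.2)
  x^k = (0.0, 0.0), subgradient = b - a^T x = 20.0
  y^{k+1} = 0.8 + 0.2*20.0 = 4.8
Step 4: y^k = 4.8, reduced costs: (1.4, -23.8)
  x^k = (0.0, 6.0), subgradient = b - a^T x = -16.0
  y^{k+1} = 4.8 + 0.2*-16.0 = 1.6
Dual objective at y_4 = 1.6: reduced costs (7.8, -4.6), box minimizer x = (0.0, 6.0)
g(y_4) = b*y + (c1 - a1*y)*x1 + (c2 - a2*y)*x2 = 20*1.6 + 7.8*0.0 + (-4.6)*6.0 = 32.0 + 0.0 - 27.6 = 4.4


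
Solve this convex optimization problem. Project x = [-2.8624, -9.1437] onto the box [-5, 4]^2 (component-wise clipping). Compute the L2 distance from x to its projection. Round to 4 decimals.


Project each component onto [-5, 4].
clip(-2.8624) = -2.8624, clip(-9.1437) = -5.0
Projection = [-2.8624, -5.0]
Squared diffs: [0.0, 17.1702]
Distance = sqrt(17.1702) = 4.1437


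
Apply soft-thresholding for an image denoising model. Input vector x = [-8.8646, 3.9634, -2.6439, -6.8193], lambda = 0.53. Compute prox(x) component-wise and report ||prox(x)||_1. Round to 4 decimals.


Soft-thresholding with lambda = 0.53:
prox(-8.8646) = sign(-8.8646)*max(|-8.8646| - 0.53, 0) = -8.3346
prox(3.9634) = sign(3.9634)*max(|3.9634| - 0.53, 0) = 3.4334
prox(-2.6439) = sign(-2.6439)*max(|-2.6439| - 0.53, 0) = -2.1139
prox(-6.8193) = sign(-6.8193)*max(|-6.8193| - 0.53, 0) = -6.2893
prox(x) = [-8.3346, 3.4334, -2.1139, -6.2893]
||prox(x)||_1 = 8.3346 + 3.4334 + 2.1139 + 6.2893 = 20.1712


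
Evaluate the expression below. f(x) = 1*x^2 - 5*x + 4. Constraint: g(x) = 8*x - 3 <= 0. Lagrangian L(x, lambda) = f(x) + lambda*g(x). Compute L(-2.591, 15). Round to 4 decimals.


Step 1: Evaluate f(x).
f(-2.591) = 1*(-2.591)^2 - 5*(-2.591) + 4 = 23.6683
Step 2: Evaluate g(x).
g(-2.591) = 8*-2.591 - 3 = -23.728
Step 3: Compute Lagrangian.
L = 23.6683 + 15*-23.728 = -332.2517


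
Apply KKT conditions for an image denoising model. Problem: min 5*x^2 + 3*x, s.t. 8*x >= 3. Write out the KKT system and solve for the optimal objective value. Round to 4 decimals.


Step 1: Try lambda = 0 (constraint inactive).
x_unc = -3/(2*5) = -0.3
Check: 8*-0.3 = -2.4 < 3 -- violated!
Step 2: Constraint must be active: 8*x = 3
x* = 3/8 = 0.375
lambda = (2*5*0.375 + 3)/8 = 0.8438
Step 3: Compute optimal value.
f(x*) = 5*0.375^2 + 3*0.375 = 1.8281


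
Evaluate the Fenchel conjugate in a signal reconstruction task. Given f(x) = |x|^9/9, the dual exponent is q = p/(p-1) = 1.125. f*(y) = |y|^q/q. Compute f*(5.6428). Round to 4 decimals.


The conjugate exponent q satisfies 1/p + 1/q = 1.
p = 9, so q = 9/(9 - 1) = 1.125
|y|^q = 5.6428^1.125 = 7.0054
f*(5.6428) = 7.0054 / 1.125 = 6.227


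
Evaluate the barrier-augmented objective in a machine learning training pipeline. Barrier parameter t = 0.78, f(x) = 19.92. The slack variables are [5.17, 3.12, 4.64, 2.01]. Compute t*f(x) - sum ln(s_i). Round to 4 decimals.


Step 1: Compute log-barrier.
ln values: [1.6429, 1.1378, 1.5347, 0.6981]
phi = -(1.6429 + 1.1378 + 1.5347 + 0.6981) = -5.0136
Step 2: Compute augmented objective.
t*f(x) = 0.78*19.92 = 15.5376
Total = 15.5376 - 5.0136 = 10.524


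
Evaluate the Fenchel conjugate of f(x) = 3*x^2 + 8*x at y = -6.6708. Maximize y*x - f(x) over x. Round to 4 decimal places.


f*(y) = sup_x {y*x - a*x^2 - b*x} = sup_x {(y-b)*x - a*x^2}
FOC: (y - b) - 2a*x = 0 => x* = (y - b)/(2a)
x* = (-6.6708 - 8)/(2*3) = -2.4451
f*(-6.6708) = (y-b)^2/(4a) = (-6.6708 - 8)^2/(4*3)
= 215.2324/12 = 17.936


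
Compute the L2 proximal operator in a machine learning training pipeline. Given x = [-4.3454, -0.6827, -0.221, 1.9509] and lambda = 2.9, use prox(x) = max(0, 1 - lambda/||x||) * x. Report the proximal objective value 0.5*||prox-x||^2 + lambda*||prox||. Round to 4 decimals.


Step 1: Compute ||x||.
||x|| = 4.817
Step 2: Compute scaling factor.
scale = max(0, 1 - 2.9/4.817) = 0.398
Step 3: prox(x) = [-1.7293, -0.2717, -0.088, 0.7764]
||prox(x)|| = 1.917
Step 4: Proximal objective.
0.5*||prox-x||^2 = 4.205
lambda*||prox|| = 5.5593
Total = 9.7643


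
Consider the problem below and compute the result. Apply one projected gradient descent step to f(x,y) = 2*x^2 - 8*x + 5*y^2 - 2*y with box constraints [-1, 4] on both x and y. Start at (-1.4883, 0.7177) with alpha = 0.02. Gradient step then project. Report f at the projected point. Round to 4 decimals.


Step 1: Compute gradient at (-1.4883, 0.7177).
grad_x = 2*2*-1.4883 - 8 = -13.9532
grad_y = 2*5*0.7177 - 2 = 5.177
Step 2: Gradient step.
x_raw = -1.4883 - 0.02*-13.9532 = -1.2092
y_raw = 0.7177 - 0.02*5.177 = 0.6142
Step 3: Project onto [-1, 4].
x_proj = clip(-1.2092) = -1.0
y_proj = clip(0.6142) = 0.6142
Step 4: Evaluate f.
f(-1.0, 0.6142) = 10.6576


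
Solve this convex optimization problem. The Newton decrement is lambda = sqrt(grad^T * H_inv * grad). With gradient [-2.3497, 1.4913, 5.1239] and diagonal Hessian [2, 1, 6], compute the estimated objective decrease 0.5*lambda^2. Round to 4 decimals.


Step 1: H is diagonal, so H^(-1) * g = [-1.1749, 1.4913, 0.854].
Step 2: g^T H^(-1) g = sum_i g_i^2 / H_ii
  = (-2.3497)^2/2 + (1.4913)^2/1 + (5.1239)^2/6
  = 2.7605 + 2.224 + 4.3757 = 9.3602
Step 3: Objective decrease = 0.5 * g^T H^(-1) g = 4.6801


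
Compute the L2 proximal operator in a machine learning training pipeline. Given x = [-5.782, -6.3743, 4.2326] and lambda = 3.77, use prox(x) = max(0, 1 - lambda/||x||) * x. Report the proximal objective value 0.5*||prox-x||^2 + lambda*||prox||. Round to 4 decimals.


Step 1: Compute ||x||.
||x|| = 9.5905
Step 2: Compute scaling factor.
scale = max(0, 1 - 3.77/9.5905) = 0.6069
Step 3: prox(x) = [-3.5091, -3.8686, 2.5688]
||prox(x)|| = 5.8205
Step 4: Proximal objective.
0.5*||prox-x||^2 = 7.1065
lambda*||prox|| = 21.9433
Total = 29.0498


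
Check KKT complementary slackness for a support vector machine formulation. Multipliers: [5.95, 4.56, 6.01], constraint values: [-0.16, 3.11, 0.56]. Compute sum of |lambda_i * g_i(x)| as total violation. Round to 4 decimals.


KKT complementary slackness check:
lambda_1 * g_1 = 5.95 * -0.16 = -0.952
lambda_2 * g_2 = 4.56 * 3.11 = 14.1816
lambda_3 * g_3 = 6.01 * 0.56 = 3.3656
Total violation = 0.952 + 14.1816 + 3.3656 = 18.4992


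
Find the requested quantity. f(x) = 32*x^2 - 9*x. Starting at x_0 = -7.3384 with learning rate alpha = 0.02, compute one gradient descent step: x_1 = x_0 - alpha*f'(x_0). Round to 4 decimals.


We compute the gradient at x_0 and apply the update.
f'(x) = 64*x - 9
f'(-7.3384) = 64*-7.3384 - 9 = -478.6576
x_1 = -7.3384 - 0.02*-478.6576 = 2.2348


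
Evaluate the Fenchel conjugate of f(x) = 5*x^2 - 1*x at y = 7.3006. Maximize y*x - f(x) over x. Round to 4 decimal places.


f*(y) = sup_x {y*x - a*x^2 - b*x} = sup_x {(y-b)*x - a*x^2}
FOC: (y - b) - 2a*x = 0 => x* = (y - b)/(2a)
x* = (7.3006 + 1)/(2*5) = 0.8301
f*(7.3006) = (y-b)^2/(4a) = (7.3006 + 1)^2/(4*5)
= 68.9/20 = 3.445


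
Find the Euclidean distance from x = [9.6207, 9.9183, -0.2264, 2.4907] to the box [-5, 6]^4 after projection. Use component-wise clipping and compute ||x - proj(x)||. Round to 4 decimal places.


Project each component onto [-5, 6].
clip(9.6207) = 6.0, clip(9.9183) = 6.0, clip(-0.2264) = -0.2264, clip(2.4907) = 2.4907
Projection = [6.0, 6.0, -0.2264, 2.4907]
Squared diffs: [13.1095, 15.3531, 0.0, 0.0]
Distance = sqrt(28.4626) = 5.335


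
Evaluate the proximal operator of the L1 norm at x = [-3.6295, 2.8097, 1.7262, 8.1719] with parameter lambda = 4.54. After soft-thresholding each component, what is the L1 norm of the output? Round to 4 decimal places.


Soft-thresholding with lambda = 4.54:
prox(-3.6295) = sign(-3.6295)*max(|-3.6295| - 4.54, 0) = 0.0
prox(2.8097) = sign(2.8097)*max(|2.8097| - 4.54, 0) = 0.0
prox(1.7262) = sign(1.7262)*max(|1.7262| - 4.54, 0) = 0.0
prox(8.1719) = sign(8.1719)*max(|8.1719| - 4.54, 0) = 3.6319
prox(x) = [0.0, 0.0, 0.0, 3.6319]
||prox(x)||_1 = 0.0 + 0.0 + 0.0 + 3.6319 = 3.6319


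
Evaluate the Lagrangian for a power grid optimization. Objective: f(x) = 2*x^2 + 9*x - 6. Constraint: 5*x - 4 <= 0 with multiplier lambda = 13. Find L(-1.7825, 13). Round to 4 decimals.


Step 1: Evaluate f(x).
f(-1.7825) = 2*(-1.7825)^2 + 9*(-1.7825) - 6 = -15.6879
Step 2: Evaluate g(x).
g(-1.7825) = 5*-1.7825 - 4 = -12.9125
Step 3: Compute Lagrangian.
L = -15.6879 + 13*-12.9125 = -183.5504


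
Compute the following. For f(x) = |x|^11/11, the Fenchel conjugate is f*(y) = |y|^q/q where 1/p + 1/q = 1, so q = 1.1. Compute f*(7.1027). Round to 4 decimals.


The conjugate exponent q satisfies 1/p + 1/q = 1.
p = 11, so q = 11/(11 - 1) = 1.1
|y|^q = 7.1027^1.1 = 8.641
f*(7.1027) = 8.641 / 1.1 = 7.8555


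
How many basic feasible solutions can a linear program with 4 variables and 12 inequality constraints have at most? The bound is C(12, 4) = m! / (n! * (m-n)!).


Each vertex corresponds to some choice of n active constraints out of m, so the number of vertices is at most C(m, n) = m! / (n!(m-n)!).
m = 12, n = 4
Numerator: 12 * 11 * 10 * 9
Denominator: 4! = 24
C(12, 4) = 495


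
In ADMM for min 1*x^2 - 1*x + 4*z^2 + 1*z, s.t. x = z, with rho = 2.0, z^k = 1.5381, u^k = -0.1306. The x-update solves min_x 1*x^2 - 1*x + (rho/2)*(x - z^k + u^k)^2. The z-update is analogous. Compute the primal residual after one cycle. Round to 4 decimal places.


ADMM iteration with rho = 2.0, z^k = 1.5381, u^k = -0.1306
Step 1: x-update.
Minimize 1*x^2 - 1*x + (2.0/2)*(x - 1.5381 - 0.1306)^2
FOC: (2*1 + 2.0)*x = 1 + 2.0*(1.5381 + 0.1306)
x^{k+1} = 1.0844
Step 2: z-update.
Minimize 4*z^2 + 1*z + (2.0/2)*(1.0844 - z - 0.1306)^2
FOC: (2*4 + 2.0)*z = -1 + 2.0*(1.0844 - 0.1306)
z^{k+1} = 0.0908
Step 3: u-update.
u^{k+1} = -0.1306 + 1.0844 - 0.0908 = 0.863
Step 4: Primal residual = |1.0844 - 0.0908| = 0.9936


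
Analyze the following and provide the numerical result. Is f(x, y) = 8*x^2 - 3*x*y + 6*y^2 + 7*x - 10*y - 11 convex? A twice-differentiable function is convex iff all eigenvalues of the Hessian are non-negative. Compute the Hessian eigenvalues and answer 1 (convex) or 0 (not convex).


The Hessian of f(x,y) = 8*x^2 - 3*x*y + 6*y^2 + 7*x - 10*y - 11 is:
H = [[16, -3], [-3, 12]]
Trace = 16 + 12 = 28
Determinant = 16*12 - (-3)^2 = 183
Discriminant = (28)^2 - 4*183 = 52.0
Eigenvalues: lambda_1 = 10.3944, lambda_2 = 17.6056
The function is convex.

1


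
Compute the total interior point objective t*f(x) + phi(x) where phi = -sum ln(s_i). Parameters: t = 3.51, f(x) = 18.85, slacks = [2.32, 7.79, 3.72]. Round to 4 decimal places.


Step 1: Compute log-barrier.
ln values: [0.8416, 2.0528, 1.3137]
phi = -(0.8416 + 2.0528 + 1.3137) = -4.2081
Step 2: Compute augmented objective.
t*f(x) = 3.51*18.85 = 66.1635
Total = 66.1635 - 4.2081 = 61.9554


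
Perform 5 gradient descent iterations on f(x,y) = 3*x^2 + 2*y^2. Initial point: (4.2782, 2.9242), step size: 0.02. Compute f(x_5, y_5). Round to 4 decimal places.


Gradient descent on f(x,y) = 3*x^2 + 2*y^2.
Starting point: (4.2782, 2.9242), alpha = 0.02
Step 1: grad_x = 2*3*4.2782 = 25.6692, grad_y = 2*2*2.9242 = 11.6968
  x_1 = 4.2782 - 0.02*25.6692 = 3.7648
  y_1 = 2.9242 - 0.02*11.6968 = 2.6903
Step 2: grad_x = 2*3*3.7648 = 22.5889, grad_y = 2*2*2.6903 = 10.7611
  x_2 = 3.7648 - 0.02*22.5889 = 3.313
  y_2 = 2.6903 - 0.02*10.7611 = 2.475
Step 3: grad_x = 2*3*3.313 = 19.8782, grad_y = 2*2*2.475 = 9.9002
  x_3 = 3.313 - 0.02*19.8782 = 2.9155
  y_3 = 2.475 - 0.02*9.9002 = 2.277
Step 4: grad_x = 2*3*2.9155 = 17.4928, grad_y = 2*2*2.277 = 9.1082
  x_4 = 2.9155 - 0.02*17.4928 = 2.5656
  y_4 = 2.277 - 0.02*9.1082 = 2.0949
Step 5: grad_x = 2*3*2.5656 = 15.3937, grad_y = 2*2*2.0949 = 8.3795
  x_5 = 2.5656 - 0.02*15.3937 = 2.2577
  y_5 = 2.0949 - 0.02*8.3795 = 1.9273
f(2.2577, 1.9273) = 3*2.2577^2 + 2*1.9273^2 = 22.7211


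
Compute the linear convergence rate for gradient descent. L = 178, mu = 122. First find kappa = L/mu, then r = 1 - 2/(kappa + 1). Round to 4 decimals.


Step 1: Compute the condition number.
kappa = L/mu = 178/122 = 1.459
Step 2: Compute the convergence rate.
r = 1 - 2/(kappa + 1) = 1 - 2*mu/(L + mu) = (L - mu)/(L + mu) = 56/300 = 0.1867


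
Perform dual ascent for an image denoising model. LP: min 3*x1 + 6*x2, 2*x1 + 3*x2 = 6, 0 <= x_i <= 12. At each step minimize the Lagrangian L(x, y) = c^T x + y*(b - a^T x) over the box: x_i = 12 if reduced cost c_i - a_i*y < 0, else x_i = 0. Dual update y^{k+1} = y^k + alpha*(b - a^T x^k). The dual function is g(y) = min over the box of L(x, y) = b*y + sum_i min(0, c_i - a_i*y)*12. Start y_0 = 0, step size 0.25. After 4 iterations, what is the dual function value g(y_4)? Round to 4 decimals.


Dual ascent for LP: min 3*x1 + 6*x2, 2*x1 + 3*x2 = 6, 0 <= x_i <= 12
Step 1: y^k = 0.0, reduced costs: (3.0, 6.0)
  x^k = (0.0, 0.0), subgradient = b - a^T x = 6.0
  y^{k+1} = 0.0 + 0.25*6.0 = 1.5
Step 2: y^k = 1.5, reduced costs: (0.0, 1.5)
  x^k = (0.0, 0.0), subgradient = b - a^T x = 6.0
  y^{k+1} = 1.5 + 0.25*6.0 = 3.0
Step 3: y^k = 3.0, reduced costs: (-3.0, -3.0)
  x^k = (12.0, 12.0), subgradient = b - a^T x = -54.0
  y^{k+1} = 3.0 + 0.25*-54.0 = -10.5
Step 4: y^k = -10.5, reduced costs: (24.0, 37.5)
  x^k = (0.0, 0.0), subgradient = b - a^T x = 6.0
  y^{k+1} = -10.5 + 0.25*6.0 = -9.0
Dual objective at y_4 = -9.0: reduced costs (21.0, 33.0), box minimizer x = (0.0, 0.0)
g(y_4) = b*y + (c1 - a1*y)*x1 + (c2 - a2*y)*x2 = 6*(-9.0) + 21.0*0.0 + 33.0*0.0 = -54.0 + 0.0 + 0.0 = -54.0


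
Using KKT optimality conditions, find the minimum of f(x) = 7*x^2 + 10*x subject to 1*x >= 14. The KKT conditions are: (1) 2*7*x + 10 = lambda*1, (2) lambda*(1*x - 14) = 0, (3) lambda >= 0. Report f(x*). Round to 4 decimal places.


Step 1: Try lambda = 0 (constraint inactive).
x_unc = -10/(2*7) = -0.7143
Check: 1*-0.7143 = -0.7143 < 14 -- violated!
Step 2: Constraint must be active: 1*x = 14
x* = 14/1 = 14.0
lambda = (2*7*14.0 + 10)/1 = 206.0
Step 3: Compute optimal value.
f(x*) = 7*14.0^2 + 10*14.0 = 1512.0


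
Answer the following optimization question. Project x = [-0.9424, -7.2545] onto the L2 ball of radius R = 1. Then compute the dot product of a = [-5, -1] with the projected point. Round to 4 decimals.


Step 1: Compute ||x|| (intermediates to 6 decimals).
||x|| = sqrt((-0.9424)^2 + (-7.2545)^2) = 7.315455
Step 2: Project.
Since ||x|| > R, scale = R/||x|| = 1/7.315455 = 0.136697, proj(x) = scale * x
proj(x) = [-0.128823, -0.991668]
Step 3: Dot product.
a^T * proj(x) = -5*(-0.128823) - 1*(-0.991668) = 1.6358


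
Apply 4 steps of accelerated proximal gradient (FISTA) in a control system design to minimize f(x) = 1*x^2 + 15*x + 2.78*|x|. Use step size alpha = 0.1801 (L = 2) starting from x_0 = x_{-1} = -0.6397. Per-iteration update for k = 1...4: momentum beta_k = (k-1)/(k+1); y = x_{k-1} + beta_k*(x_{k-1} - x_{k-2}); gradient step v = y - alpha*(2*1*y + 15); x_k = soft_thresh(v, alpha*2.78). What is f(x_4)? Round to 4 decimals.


FISTA on f(x) = 1*x^2 + 15*x + 2.78*|x|
L = 2, alpha = 0.1801
Iteration 1: beta = 0.0, y = -0.6397 + 0.0*(-0.6397 + 0.6397) = -0.6397
  grad(y) = 13.7206, v = y - alpha*grad = -3.1108
  prox(v) = soft_thresh(-3.1108, 0.5007) = -2.6101
Iteration 2: beta = 0.3333, y = -2.6101 + 0.3333*(-2.6101 + 0.6397) = -3.2669
  grad(y) = 8.4662, v = y - alpha*grad = -4.7917
  prox(v) = soft_thresh(-4.7917, 0.5007) = -4.291
Iteration 3: beta = 0.5, y = -4.291 + 0.5*(-4.291 + 2.6101) = -5.1314
  grad(y) = 4.7371, v = y - alpha*grad = -5.9846
  prox(v) = soft_thresh(-5.9846, 0.5007) = -5.4839
Iteration 4: beta = 0.6, y = -5.4839 + 0.6*(-5.4839 + 4.291) = -6.1997
  grad(y) = 2.6007, v = y - alpha*grad = -6.668
  prox(v) = soft_thresh(-6.668, 0.5007) = -6.1674
f(x_4) = 1*(-6.1674)^2 + 15*(-6.1674) + 2.78*|-6.1674| = -37.3288


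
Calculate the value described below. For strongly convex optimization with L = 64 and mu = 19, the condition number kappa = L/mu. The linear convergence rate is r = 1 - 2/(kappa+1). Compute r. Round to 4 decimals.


Step 1: Compute the condition number.
kappa = L/mu = 64/19 = 3.3684
Step 2: Compute the convergence rate.
r = 1 - 2/(kappa + 1) = 1 - 2*mu/(L + mu) = (L - mu)/(L + mu) = 45/83 = 0.5422


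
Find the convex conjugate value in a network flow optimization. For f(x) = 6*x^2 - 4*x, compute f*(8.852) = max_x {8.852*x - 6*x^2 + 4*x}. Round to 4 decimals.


f*(y) = sup_x {y*x - a*x^2 - b*x} = sup_x {(y-b)*x - a*x^2}
FOC: (y - b) - 2a*x = 0 => x* = (y - b)/(2a)
x* = (8.852 + 4)/(2*6) = 1.071
f*(8.852) = (y-b)^2/(4a) = (8.852 + 4)^2/(4*6)
= 165.1739/24 = 6.8822


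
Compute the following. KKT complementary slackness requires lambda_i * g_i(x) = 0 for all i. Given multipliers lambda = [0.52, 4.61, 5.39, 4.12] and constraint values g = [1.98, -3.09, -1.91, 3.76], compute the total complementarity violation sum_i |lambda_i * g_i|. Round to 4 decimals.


KKT complementary slackness check:
lambda_1 * g_1 = 0.52 * 1.98 = 1.0296
lambda_2 * g_2 = 4.61 * -3.09 = -14.2449
lambda_3 * g_3 = 5.39 * -1.91 = -10.2949
lambda_4 * g_4 = 4.12 * 3.76 = 15.4912
Total violation = 1.0296 + 14.2449 + 10.2949 + 15.4912 = 41.0606


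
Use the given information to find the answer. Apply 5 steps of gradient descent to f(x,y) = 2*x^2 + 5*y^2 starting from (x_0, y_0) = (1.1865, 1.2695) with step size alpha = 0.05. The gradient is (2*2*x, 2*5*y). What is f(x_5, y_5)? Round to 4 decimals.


Gradient descent on f(x,y) = 2*x^2 + 5*y^2.
Starting point: (1.1865, 1.2695), alpha = 0.05
Step 1: grad_x = 2*2*1.1865 = 4.746, grad_y = 2*5*1.2695 = 12.695
  x_1 = 1.1865 - 0.05*4.746 = 0.9492
  y_1 = 1.2695 - 0.05*12.695 = 0.6348
Step 2: grad_x = 2*2*0.9492 = 3.7968, grad_y = 2*5*0.6348 = 6.3475
  x_2 = 0.9492 - 0.05*3.7968 = 0.7594
  y_2 = 0.6348 - 0.05*6.3475 = 0.3174
Step 3: grad_x = 2*2*0.7594 = 3.0374, grad_y = 2*5*0.3174 = 3.1738
  x_3 = 0.7594 - 0.05*3.0374 = 0.6075
  y_3 = 0.3174 - 0.05*3.1738 = 0.1587
Step 4: grad_x = 2*2*0.6075 = 2.43, grad_y = 2*5*0.1587 = 1.5869
  x_4 = 0.6075 - 0.05*2.43 = 0.486
  y_4 = 0.1587 - 0.05*1.5869 = 0.0793
Step 5: grad_x = 2*2*0.486 = 1.944, grad_y = 2*5*0.0793 = 0.7934
  x_5 = 0.486 - 0.05*1.944 = 0.3888
  y_5 = 0.0793 - 0.05*0.7934 = 0.0397
f(0.3888, 0.0397) = 2*0.3888^2 + 5*0.0397^2 = 0.3102


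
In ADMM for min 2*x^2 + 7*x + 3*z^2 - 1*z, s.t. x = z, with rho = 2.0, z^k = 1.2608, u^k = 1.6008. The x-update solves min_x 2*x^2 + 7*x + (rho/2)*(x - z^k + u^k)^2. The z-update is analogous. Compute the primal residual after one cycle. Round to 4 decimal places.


ADMM iteration with rho = 2.0, z^k = 1.2608, u^k = 1.6008
Step 1: x-update.
Minimize 2*x^2 + 7*x + (2.0/2)*(x - 1.2608 + 1.6008)^2
FOC: (2*2 + 2.0)*x = -7 + 2.0*(1.2608 - 1.6008)
x^{k+1} = -1.28
Step 2: z-update.
Minimize 3*z^2 - 1*z + (2.0/2)*(-1.28 - z + 1.6008)^2
FOC: (2*3 + 2.0)*z = 1 + 2.0*(-1.28 + 1.6008)
z^{k+1} = 0.2052
Step 3: u-update.
u^{k+1} = 1.6008 - 1.28 - 0.2052 = 0.1156
Step 4: Primal residual = |-1.28 - 0.2052| = 1.4852


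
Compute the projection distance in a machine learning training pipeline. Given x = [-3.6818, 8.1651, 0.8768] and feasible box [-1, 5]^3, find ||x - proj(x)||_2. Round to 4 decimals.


Project each component onto [-1, 5].
clip(-3.6818) = -1.0, clip(8.1651) = 5.0, clip(0.8768) = 0.8768
Projection = [-1.0, 5.0, 0.8768]
Squared diffs: [7.1921, 10.0179, 0.0]
Distance = sqrt(17.21) = 4.1485


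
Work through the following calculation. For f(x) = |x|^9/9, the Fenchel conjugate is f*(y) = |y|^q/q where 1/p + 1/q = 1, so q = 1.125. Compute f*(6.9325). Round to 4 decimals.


The conjugate exponent q satisfies 1/p + 1/q = 1.
p = 9, so q = 9/(9 - 1) = 1.125
|y|^q = 6.9325^1.125 = 8.8308
f*(6.9325) = 8.8308 / 1.125 = 7.8496


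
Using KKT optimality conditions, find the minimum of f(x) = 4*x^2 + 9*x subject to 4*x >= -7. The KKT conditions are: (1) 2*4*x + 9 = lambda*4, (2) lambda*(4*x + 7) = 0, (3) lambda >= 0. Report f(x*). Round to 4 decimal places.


Step 1: Try lambda = 0 (constraint inactive).
Stationarity: 2*4*x + 9 = 0
x* = -9/(2*4) = -1.125
Check constraint: 4*-1.125 = -4.5 >= -7 -- satisfied.
Step 2: Compute optimal value.
f(x*) = 4*(-1.125)^2 + 9*(-1.125) = -5.0625


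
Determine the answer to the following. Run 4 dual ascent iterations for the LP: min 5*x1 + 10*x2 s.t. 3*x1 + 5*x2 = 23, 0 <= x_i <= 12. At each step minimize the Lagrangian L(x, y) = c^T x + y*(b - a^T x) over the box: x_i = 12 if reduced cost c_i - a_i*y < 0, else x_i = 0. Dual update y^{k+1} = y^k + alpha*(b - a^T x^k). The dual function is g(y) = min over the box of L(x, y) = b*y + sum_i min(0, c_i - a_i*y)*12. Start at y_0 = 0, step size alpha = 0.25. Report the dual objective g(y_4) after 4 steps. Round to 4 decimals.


Dual ascent for LP: min 5*x1 + 10*x2, 3*x1 + 5*x2 = 23, 0 <= x_i <= 12
Step 1: y^k = 0.0, reduced costs: (5.0, 10.0)
  x^k = (0.0, 0.0), subgradient = b - a^T x = 23.0
  y^{k+1} = 0.0 + 0.25*23.0 = 5.75
Step 2: y^k = 5.75, reduced costs: (-12.25, -18.75)
  x^k = (12.0, 12.0), subgradient = b - a^T x = -73.0
  y^{k+1} = 5.75 + 0.25*-73.0 = -12.5
Step 3: y^k = -12.5, reduced costs: (42.5, 72.5)
  x^k = (0.0, 0.0), subgradient = b - a^T x = 23.0
  y^{k+1} = -12.5 + 0.25*23.0 = -6.75
Step 4: y^k = -6.75, reduced costs: (25.25, 43.75)
  x^k = (0.0, 0.0), subgradient = b - a^T x = 23.0
  y^{k+1} = -6.75 + 0.25*23.0 = -1.0
Dual objective at y_4 = -1.0: reduced costs (8.0, 15.0), box minimizer x = (0.0, 0.0)
g(y_4) = b*y + (c1 - a1*y)*x1 + (c2 - a2*y)*x2 = 23*(-1.0) + 8.0*0.0 + 15.0*0.0 = -23.0 + 0.0 + 0.0 = -23.0


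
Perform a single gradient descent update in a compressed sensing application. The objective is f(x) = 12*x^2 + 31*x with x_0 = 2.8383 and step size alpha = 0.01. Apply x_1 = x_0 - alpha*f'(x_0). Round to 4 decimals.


We compute the gradient at x_0 and apply the update.
f'(x) = 24*x + 31
f'(2.8383) = 24*2.8383 + 31 = 99.1192
x_1 = 2.8383 - 0.01*99.1192 = 1.8471


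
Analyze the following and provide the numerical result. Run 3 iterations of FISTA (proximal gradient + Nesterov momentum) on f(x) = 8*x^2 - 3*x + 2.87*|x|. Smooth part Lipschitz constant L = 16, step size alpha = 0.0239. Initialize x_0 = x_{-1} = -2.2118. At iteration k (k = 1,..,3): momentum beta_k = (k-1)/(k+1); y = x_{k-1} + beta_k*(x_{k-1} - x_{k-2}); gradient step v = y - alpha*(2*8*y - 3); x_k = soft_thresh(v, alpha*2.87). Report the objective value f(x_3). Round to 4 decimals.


FISTA on f(x) = 8*x^2 - 3*x + 2.87*|x|
L = 16, alpha = 0.0239
Iteration 1: beta = 0.0, y = -2.2118 + 0.0*(-2.2118 + 2.2118) = -2.2118
  grad(y) = -38.3888, v = y - alpha*grad = -1.2943
  prox(v) = soft_thresh(-1.2943, 0.0686) = -1.2257
Iteration 2: beta = 0.3333, y = -1.2257 + 0.3333*(-1.2257 + 2.2118) = -0.897
  grad(y) = -17.3523, v = y - alpha*grad = -0.4823
  prox(v) = soft_thresh(-0.4823, 0.0686) = -0.4137
Iteration 3: beta = 0.5, y = -0.4137 + 0.5*(-0.4137 + 1.2257) = -0.0077
  grad(y) = -3.1232, v = y - alpha*grad = 0.0669
  prox(v) = soft_thresh(0.0669, 0.0686) = 0.0
f(x_3) = 8*0.0^2 - 3*0.0 + 2.87*|0.0| = 0.0


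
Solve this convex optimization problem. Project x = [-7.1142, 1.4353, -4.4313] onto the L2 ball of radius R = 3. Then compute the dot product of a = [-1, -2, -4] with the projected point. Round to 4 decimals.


Step 1: Compute ||x|| (intermediates to 6 decimals).
||x|| = sqrt((-7.1142)^2 + 1.4353^2 + (-4.4313)^2) = 8.503432
Step 2: Project.
Since ||x|| > R, scale = R/||x|| = 3/8.503432 = 0.352799, proj(x) = scale * x
proj(x) = [-2.509883, 0.506372, -1.563358]
Step 3: Dot product.
a^T * proj(x) = -1*(-2.509883) - 2*0.506372 - 4*(-1.563358) = 7.7506


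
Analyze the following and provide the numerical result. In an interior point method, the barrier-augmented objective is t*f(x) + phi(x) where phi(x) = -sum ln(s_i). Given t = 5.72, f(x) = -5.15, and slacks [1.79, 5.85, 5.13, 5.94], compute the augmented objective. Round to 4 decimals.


Step 1: Compute log-barrier.
ln values: [0.5822, 1.7664, 1.6351, 1.7817]
phi = -(0.5822 + 1.7664 + 1.6351 + 1.7817) = -5.7655
Step 2: Compute augmented objective.
t*f(x) = 5.72*-5.15 = -29.458
Total = -29.458 - 5.7655 = -35.2235


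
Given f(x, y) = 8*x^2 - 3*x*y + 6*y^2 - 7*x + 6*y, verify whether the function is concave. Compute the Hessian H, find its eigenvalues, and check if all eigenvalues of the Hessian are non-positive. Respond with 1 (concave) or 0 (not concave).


The Hessian of f(x,y) = 8*x^2 - 3*x*y + 6*y^2 - 7*x + 6*y is:
H = [[16, -3], [-3, 12]]
Trace = 16 + 12 = 28
Determinant = 16*12 - (-3)^2 = 183
Discriminant = (28)^2 - 4*183 = 52.0
Eigenvalues: lambda_1 = 10.3944, lambda_2 = 17.6056
The function is not concave.

0


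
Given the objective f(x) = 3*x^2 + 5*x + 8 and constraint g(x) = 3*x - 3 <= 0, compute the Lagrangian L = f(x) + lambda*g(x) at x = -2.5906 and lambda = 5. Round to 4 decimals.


Step 1: Evaluate f(x).
f(-2.5906) = 3*(-2.5906)^2 + 5*(-2.5906) + 8 = 15.1806
Step 2: Evaluate g(x).
g(-2.5906) = 3*-2.5906 - 3 = -10.7718
Step 3: Compute Lagrangian.
L = 15.1806 + 5*-10.7718 = -38.6784


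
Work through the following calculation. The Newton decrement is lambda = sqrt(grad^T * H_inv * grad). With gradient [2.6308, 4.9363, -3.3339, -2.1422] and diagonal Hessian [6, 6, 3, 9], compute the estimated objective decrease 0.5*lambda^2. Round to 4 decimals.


Step 1: H is diagonal, so H^(-1) * g = [0.4385, 0.8227, -1.1113, -0.238].
Step 2: g^T H^(-1) g = sum_i g_i^2 / H_ii
  = (2.6308)^2/6 + (4.9363)^2/6 + (-3.3339)^2/3 + (-2.1422)^2/9
  = 1.1535 + 4.0612 + 3.705 + 0.5099 = 9.4295
Step 3: Objective decrease = 0.5 * g^T H^(-1) g = 4.7148


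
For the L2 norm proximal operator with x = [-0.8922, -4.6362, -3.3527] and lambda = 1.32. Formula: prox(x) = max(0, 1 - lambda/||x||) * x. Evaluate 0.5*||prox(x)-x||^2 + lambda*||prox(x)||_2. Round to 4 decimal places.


Step 1: Compute ||x||.
||x|| = 5.7906
Step 2: Compute scaling factor.
scale = max(0, 1 - 1.32/5.7906) = 0.772
Step 3: prox(x) = [-0.6888, -3.5794, -2.5884]
||prox(x)|| = 4.4706
Step 4: Proximal objective.
0.5*||prox-x||^2 = 0.8712
lambda*||prox|| = 5.9012
Total = 6.7724


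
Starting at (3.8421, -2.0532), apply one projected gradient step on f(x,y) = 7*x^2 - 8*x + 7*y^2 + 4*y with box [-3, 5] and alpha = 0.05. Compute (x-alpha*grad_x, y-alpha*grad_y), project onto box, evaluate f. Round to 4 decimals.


Step 1: Compute gradient at (3.8421, -2.0532).
grad_x = 2*7*3.8421 - 8 = 45.7894
grad_y = 2*7*-2.0532 + 4 = -24.7448
Step 2: Gradient step.
x_raw = 3.8421 - 0.05*45.7894 = 1.5526
y_raw = -2.0532 - 0.05*-24.7448 = -0.816
Step 3: Project onto [-3, 5].
x_proj = clip(1.5526) = 1.5526
y_proj = clip(-0.816) = -0.816
Step 4: Evaluate f.
f(1.5526, -0.816) = 5.8503


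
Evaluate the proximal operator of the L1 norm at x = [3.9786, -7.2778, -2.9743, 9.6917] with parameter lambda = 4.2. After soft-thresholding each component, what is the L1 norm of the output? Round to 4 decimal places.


Soft-thresholding with lambda = 4.2:
prox(3.9786) = sign(3.9786)*max(|3.9786| - 4.2, 0) = 0.0
prox(-7.2778) = sign(-7.2778)*max(|-7.2778| - 4.2, 0) = -3.0778
prox(-2.9743) = sign(-2.9743)*max(|-2.9743| - 4.2, 0) = 0.0
prox(9.6917) = sign(9.6917)*max(|9.6917| - 4.2, 0) = 5.4917
prox(x) = [0.0, -3.0778, 0.0, 5.4917]
||prox(x)||_1 = 0.0 + 3.0778 + 0.0 + 5.4917 = 8.5695
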